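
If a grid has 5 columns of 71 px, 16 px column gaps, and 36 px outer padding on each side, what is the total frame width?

491 px

Adding margins, columns and gutters: 72 + 355 + 64 = 491 px.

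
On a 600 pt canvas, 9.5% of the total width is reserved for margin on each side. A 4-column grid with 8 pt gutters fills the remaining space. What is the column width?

115.5 pt

Margins: 9.5% × 600 = 57 pt each, so content = 600 − 114 = 486 pt.
4c + 3·8 = 486 → 4c = 462 → c = 115.5 pt.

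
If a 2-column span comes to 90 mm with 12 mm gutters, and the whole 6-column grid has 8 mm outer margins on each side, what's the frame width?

310 mm

90 − 1·12 = 78; ÷2 gives c = 39 mm.
Total width: 2·8 + 6·39 + 5·12 = 310 mm.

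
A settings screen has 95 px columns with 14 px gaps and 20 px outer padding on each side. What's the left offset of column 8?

783 px

Before column 8: the margin + 7 columns + 7 gaps.
Offset = 20 + 7·(95 + 14) = 20 + 763 = 783 px.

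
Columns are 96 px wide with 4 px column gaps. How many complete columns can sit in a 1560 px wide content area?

15 columns

15 columns: 15·96 + 14·4 = 1496 px ≤ 1560.
16 columns: 1596 px > 1560. So 15.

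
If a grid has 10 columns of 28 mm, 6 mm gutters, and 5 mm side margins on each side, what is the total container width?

344 mm

Container = 2·5 + 10·28 + 9·6 = 10 + 280 + 54 = 344 mm.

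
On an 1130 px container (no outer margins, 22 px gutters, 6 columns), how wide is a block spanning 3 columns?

1130 − 5·22 = 1020; ÷6 gives c = 170 px.
3-column span = 3·170 + 2·22 = 554 px.

554 px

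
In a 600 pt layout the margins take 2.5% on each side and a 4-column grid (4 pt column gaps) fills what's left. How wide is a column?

Margins: 2.5% × 600 = 15 pt each, so content = 600 − 30 = 570 pt.
4c + 3·4 = 570 → 4c = 558 → c = 139.5 pt.

139.5 pt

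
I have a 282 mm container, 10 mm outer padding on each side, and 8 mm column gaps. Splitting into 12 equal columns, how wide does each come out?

14.5 mm

Inside the margins: 282 − 20 = 262 mm.
12c + 11·8 = 262 → 12c = 174 → c = 14.5 mm.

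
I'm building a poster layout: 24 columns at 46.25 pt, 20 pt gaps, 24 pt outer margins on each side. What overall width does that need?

1618 pt

Layout = 2·24 + 24·46.25 + 23·20 = 48 + 1110 + 460 = 1618 pt.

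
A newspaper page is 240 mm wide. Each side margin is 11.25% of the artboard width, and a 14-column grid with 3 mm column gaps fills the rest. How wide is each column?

Each margin = 11.25% of 240 = 27 mm; content = 240 − 2·27 = 186 mm.
14c + 13·3 = 186 → 14c = 147 → c = 10.5 mm.

10.5 mm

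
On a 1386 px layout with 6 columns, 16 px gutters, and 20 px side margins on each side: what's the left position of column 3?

Inside the margins: 1386 − 40 = 1346 px.
1346 − 5·16 = 1266; ÷6 gives c = 211 px.
Column 3 starts at margin + 2·(column + gutter) = 20 + 2·227 = 474 px.

474 px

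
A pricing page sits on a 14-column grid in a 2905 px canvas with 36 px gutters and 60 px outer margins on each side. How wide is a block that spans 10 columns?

Inside the margins: 2905 − 120 = 2785 px.
Subtracting 13 gutters of 36 leaves 2317 for 14 columns, so c = 165.5 px.
Span of 10: 10·165.5 + 9·36 = 1655 + 324 = 1979 px.

1979 px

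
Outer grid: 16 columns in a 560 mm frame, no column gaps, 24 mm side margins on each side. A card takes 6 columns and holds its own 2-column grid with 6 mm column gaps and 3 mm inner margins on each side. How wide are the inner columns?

Outer content = 560 − 2·24 = 512 mm.
512 / 16 = 32 mm per column.
6-column span = 6·32 = 192 mm.
Inner content = 192 − 2·3 = 186 mm.
2 columns + 1 column gap: 2d + 1·6 = 186.
2d = 186 − 6 = 180, so d = 90 mm.

90 mm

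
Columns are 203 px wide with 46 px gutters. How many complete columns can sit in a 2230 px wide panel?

9 columns: 9·203 + 8·46 = 2195 px ≤ 2230.
10 columns: 2444 px > 2230. So 9.

9 columns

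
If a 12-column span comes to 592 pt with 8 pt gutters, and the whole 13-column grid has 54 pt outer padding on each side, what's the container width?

750 pt

Subtracting 11 gutters of 8 leaves 504 for 12 columns, so c = 42 pt.
Container = 2·54 + 13·42 + 12·8 = 108 + 546 + 96 = 750 pt.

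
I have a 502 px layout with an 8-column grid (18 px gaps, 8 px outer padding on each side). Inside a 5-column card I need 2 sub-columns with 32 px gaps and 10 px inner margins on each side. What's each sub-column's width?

Take off 16 px of margins, leaving 486 px.
Subtracting 7 gaps of 18 leaves 360 for 8 columns, so c = 45 px.
5-column span = 5·45 + 4·18 = 297 px.
Inner content = 297 − 2·10 = 277 px.
2 columns + 1 gap: 2d + 1·32 = 277.
2d = 277 − 32 = 245, so d = 122.5 px.

122.5 px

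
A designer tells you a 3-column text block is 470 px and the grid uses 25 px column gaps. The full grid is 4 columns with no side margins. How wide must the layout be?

3 columns + 2 column gaps: 3c + 2·25 = 470.
3c = 470 − 50 = 420, so c = 140 px.
Summing: 560 + 75 = 635 px.

635 px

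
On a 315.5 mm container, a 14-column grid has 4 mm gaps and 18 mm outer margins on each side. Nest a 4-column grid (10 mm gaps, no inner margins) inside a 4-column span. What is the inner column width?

Subtract both margins: 315.5 − 2·18 = 279.5 mm.
279.5 − 13·4 = 227.5; ÷14 gives c = 16.25 mm.
4-column span = 4·16.25 + 3·4 = 77 mm.
Subtracting 3 gaps of 10 leaves 47 for 4 columns, so d = 11.75 mm.

11.75 mm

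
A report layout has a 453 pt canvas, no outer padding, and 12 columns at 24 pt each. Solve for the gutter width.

15 pt

12·24 + 11g = 453 → 11g = 165 → g = 15 pt.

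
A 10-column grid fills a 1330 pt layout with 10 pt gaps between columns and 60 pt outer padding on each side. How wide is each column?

112 pt

Content width = 1330 − 2·60 = 1210 pt.
10 columns + 9 gaps: 10c + 9·10 = 1210.
10c = 1210 − 90 = 1120, so c = 112 pt.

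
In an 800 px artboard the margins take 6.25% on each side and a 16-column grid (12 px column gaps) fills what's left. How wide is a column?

32.5 px

Margins: 6.25% × 800 = 50 px each, so content = 800 − 100 = 700 px.
16c + 15·12 = 700 → 16c = 520 → c = 32.5 px.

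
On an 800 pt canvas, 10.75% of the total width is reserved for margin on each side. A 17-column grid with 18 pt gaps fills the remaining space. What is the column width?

Margins: 10.75% × 800 = 86 pt each, so content = 800 − 172 = 628 pt.
628 − 16·18 = 340; ÷17 gives c = 20 pt.

20 pt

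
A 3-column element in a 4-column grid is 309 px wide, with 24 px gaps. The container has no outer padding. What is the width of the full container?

420 px

Subtracting 2 gaps of 24 leaves 261 for 3 columns, so c = 87 px.
Total width: 4·87 + 3·24 = 420 px.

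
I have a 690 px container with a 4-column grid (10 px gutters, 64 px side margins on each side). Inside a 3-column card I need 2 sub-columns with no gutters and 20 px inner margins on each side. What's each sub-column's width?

189.5 px

Take off 128 px of margins, leaving 562 px.
Subtracting 3 gutters of 10 leaves 532 for 4 columns, so c = 133 px.
Span of 3: 3·133 + 2·10 = 399 + 20 = 419 px.
Inner content = 419 − 2·20 = 379 px.
379 / 2 = 189.5 px per column.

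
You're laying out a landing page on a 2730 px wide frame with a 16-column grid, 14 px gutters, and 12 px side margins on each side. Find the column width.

156 px

Take off 24 px of margins, leaving 2706 px.
Subtracting 15 gutters of 14 leaves 2496 for 16 columns, so c = 156 px.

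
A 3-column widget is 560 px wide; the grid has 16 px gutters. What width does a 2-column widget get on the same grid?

368 px

Subtracting 2 gutters of 16 leaves 528 for 3 columns, so c = 176 px.
Span of 2: 2·176 + 1·16 = 352 + 16 = 368 px.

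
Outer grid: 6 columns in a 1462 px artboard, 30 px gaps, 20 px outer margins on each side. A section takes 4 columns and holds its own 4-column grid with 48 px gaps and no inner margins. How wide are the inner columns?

Subtract both margins: 1462 − 2·20 = 1422 px.
Subtracting 5 gaps of 30 leaves 1272 for 6 columns, so c = 212 px.
Span of 4: 4·212 + 3·30 = 848 + 90 = 938 px.
938 − 3·48 = 794; ÷4 gives d = 198.5 px.

198.5 px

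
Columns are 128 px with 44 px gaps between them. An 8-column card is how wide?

1332 px

Span of 8: 8·128 + 7·44 = 1024 + 308 = 1332 px.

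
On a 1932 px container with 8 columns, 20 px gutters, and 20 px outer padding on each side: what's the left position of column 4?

Subtract both margins: 1932 − 2·20 = 1892 px.
Subtracting 7 gutters of 20 leaves 1752 for 8 columns, so c = 219 px.
Column 4 starts at margin + 3·(column + gutter) = 20 + 3·239 = 737 px.

737 px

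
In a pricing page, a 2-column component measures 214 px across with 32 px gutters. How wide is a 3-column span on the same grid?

2 columns + 1 gutter: 2c + 1·32 = 214.
2c = 214 − 32 = 182, so c = 91 px.
Span of 3: 3·91 + 2·32 = 273 + 64 = 337 px.

337 px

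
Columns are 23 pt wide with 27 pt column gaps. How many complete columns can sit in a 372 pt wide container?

Each extra column adds 23 + 27 = 50 pt.
(372 + 27) / 50 = 7.98, so 7 columns fit.

7 columns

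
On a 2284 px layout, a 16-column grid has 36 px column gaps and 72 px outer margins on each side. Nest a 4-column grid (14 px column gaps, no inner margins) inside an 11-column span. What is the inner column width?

Take off 144 px of margins, leaving 2140 px.
16 columns + 15 column gaps: 16c + 15·36 = 2140.
16c = 2140 − 540 = 1600, so c = 100 px.
11-column span = 11·100 + 10·36 = 1460 px.
1460 − 3·14 = 1418; ÷4 gives d = 354.5 px.

354.5 px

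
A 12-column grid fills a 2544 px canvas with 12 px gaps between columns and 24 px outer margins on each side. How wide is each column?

197 px

Content width = 2544 − 2·24 = 2496 px.
Subtracting 11 gaps of 12 leaves 2364 for 12 columns, so c = 197 px.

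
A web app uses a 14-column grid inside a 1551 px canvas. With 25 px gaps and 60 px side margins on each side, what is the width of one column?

Subtract both margins: 1551 − 2·60 = 1431 px.
14 columns + 13 gaps: 14c + 13·25 = 1431.
14c = 1431 − 325 = 1106, so c = 79 px.

79 px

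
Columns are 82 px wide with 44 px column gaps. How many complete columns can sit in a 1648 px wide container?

13 columns

k columns need k·82 + (k−1)·44 = k·126 − 44.
k·126 − 44 ≤ 1648 → k ≤ 1692 / 126 ≈ 13.43, so k = 13.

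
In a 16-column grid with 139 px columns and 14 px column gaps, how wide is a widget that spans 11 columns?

1669 px

11-column span = 11·139 + 10·14 = 1669 px.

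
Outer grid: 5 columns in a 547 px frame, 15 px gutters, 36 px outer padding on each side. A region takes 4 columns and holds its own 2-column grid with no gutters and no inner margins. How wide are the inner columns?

Take off 72 px of margins, leaving 475 px.
5 columns + 4 gutters: 5c + 4·15 = 475.
5c = 475 − 60 = 415, so c = 83 px.
Span of 4: 4·83 + 3·15 = 332 + 45 = 377 px.
377 / 2 = 188.5 px per column.

188.5 px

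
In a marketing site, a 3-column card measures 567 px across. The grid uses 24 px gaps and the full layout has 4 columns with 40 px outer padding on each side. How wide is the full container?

567 − 2·24 = 519; ÷3 gives c = 173 px.
Adding margins, columns and gutters: 80 + 692 + 72 = 844 px.

844 px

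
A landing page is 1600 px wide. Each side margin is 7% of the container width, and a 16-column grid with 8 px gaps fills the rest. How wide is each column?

78.5 px

1600 × (1 − 2·7%) = 1600 × 86% = 1376 px for the columns.
16c + 15·8 = 1376 → 16c = 1256 → c = 78.5 px.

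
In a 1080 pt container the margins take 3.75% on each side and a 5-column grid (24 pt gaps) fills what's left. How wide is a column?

180.6 pt

Each margin = 3.75% of 1080 = 40.5 pt; content = 1080 − 2·40.5 = 999 pt.
Subtracting 4 gaps of 24 leaves 903 for 5 columns, so c = 180.6 pt.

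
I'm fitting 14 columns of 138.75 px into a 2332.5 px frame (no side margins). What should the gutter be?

Columns use 1942.5 px, leaving 390 px across 13 gutters = 30 px each.

30 px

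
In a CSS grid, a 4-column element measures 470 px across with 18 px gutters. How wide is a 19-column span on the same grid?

4c + 3·18 = 470 → 4c = 416 → c = 104 px.
19 columns plus 18 gutters: 1976 + 324 = 2300 px.

2300 px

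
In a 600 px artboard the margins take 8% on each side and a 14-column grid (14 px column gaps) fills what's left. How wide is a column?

23 px

600 × (1 − 2·8%) = 600 × 84% = 504 px for the columns.
14c + 13·14 = 504 → 14c = 322 → c = 23 px.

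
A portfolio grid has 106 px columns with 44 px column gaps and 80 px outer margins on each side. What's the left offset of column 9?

1280 px

Before column 9: the margin + 8 columns + 8 column gaps.
Offset = 80 + 8·(106 + 44) = 80 + 1200 = 1280 px.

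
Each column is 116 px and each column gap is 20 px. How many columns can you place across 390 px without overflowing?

3 columns: 3·116 + 2·20 = 388 px ≤ 390.
4 columns: 524 px > 390. So 3.

3 columns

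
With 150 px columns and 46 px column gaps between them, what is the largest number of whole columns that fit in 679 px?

3 columns

k columns need k·150 + (k−1)·46 = k·196 − 46.
k·196 − 46 ≤ 679 → k ≤ 725 / 196 ≈ 3.70, so k = 3.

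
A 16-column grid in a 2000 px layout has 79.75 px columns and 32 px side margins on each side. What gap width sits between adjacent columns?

Take off 64 px of margins, leaving 1936 px.
16·79.75 + 15g = 1936 → 15g = 660 → g = 44 px.

44 px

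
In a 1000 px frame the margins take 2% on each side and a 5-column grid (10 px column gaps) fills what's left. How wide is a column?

184 px

Each margin = 2% of 1000 = 20 px; content = 1000 − 2·20 = 960 px.
5 columns + 4 column gaps: 5c + 4·10 = 960.
5c = 960 − 40 = 920, so c = 184 px.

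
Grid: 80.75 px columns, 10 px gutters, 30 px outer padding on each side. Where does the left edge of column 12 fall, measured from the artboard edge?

1028.25 px

Each column+gutter stride is 90.75 px; 11 of them past the 30 px margin is 30 + 998.25 = 1028.25 px.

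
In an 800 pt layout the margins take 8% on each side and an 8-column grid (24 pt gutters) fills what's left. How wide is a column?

63 pt

Margins: 8% × 800 = 64 pt each, so content = 800 − 128 = 672 pt.
Subtracting 7 gutters of 24 leaves 504 for 8 columns, so c = 63 pt.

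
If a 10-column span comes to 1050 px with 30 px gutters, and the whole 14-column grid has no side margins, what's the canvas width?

1482 px

10c + 9·30 = 1050 → 10c = 780 → c = 78 px.
Total width: 14·78 + 13·30 = 1482 px.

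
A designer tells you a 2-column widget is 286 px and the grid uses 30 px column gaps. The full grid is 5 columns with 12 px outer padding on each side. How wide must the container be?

784 px

2c + 1·30 = 286 → 2c = 256 → c = 128 px.
Adding margins, columns and gutters: 24 + 640 + 120 = 784 px.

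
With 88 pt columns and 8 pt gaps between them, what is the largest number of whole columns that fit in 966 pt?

10 columns

k columns need k·88 + (k−1)·8 = k·96 − 8.
k·96 − 8 ≤ 966 → k ≤ 974 / 96 ≈ 10.15, so k = 10.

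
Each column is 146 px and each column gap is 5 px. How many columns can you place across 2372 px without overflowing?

Each extra column adds 146 + 5 = 151 px.
(2372 + 5) / 151 = 15.74, so 15 columns fit.

15 columns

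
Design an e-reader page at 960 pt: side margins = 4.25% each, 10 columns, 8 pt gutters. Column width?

Each margin = 4.25% of 960 = 40.8 pt; content = 960 − 2·40.8 = 878.4 pt.
10 columns + 9 gutters: 10c + 9·8 = 878.4.
10c = 878.4 − 72 = 806.4, so c = 80.64 pt.

80.64 pt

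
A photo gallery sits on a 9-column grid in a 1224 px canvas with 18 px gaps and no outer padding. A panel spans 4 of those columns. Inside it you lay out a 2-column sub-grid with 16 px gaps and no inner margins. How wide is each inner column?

259 px

9c + 8·18 = 1224 → 9c = 1080 → c = 120 px.
4-column span = 4·120 + 3·18 = 534 px.
534 − 1·16 = 518; ÷2 gives d = 259 px.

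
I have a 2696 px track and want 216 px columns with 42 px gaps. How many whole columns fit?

10 columns

Each extra column adds 216 + 42 = 258 px.
(2696 + 42) / 258 = 10.61, so 10 columns fit.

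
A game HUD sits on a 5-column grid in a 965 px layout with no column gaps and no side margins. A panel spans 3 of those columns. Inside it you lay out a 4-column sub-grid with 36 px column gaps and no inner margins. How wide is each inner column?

5c = 965 → c = 193 px.
3-column span = 3·193 = 579 px.
579 − 3·36 = 471; ÷4 gives d = 117.75 px.

117.75 px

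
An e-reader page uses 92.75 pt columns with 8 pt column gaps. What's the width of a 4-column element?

395 pt

Span of 4: 4·92.75 + 3·8 = 371 + 24 = 395 pt.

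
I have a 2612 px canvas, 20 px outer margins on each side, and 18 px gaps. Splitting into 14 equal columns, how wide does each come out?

167 px

Inside the margins: 2612 − 40 = 2572 px.
Subtracting 13 gaps of 18 leaves 2338 for 14 columns, so c = 167 px.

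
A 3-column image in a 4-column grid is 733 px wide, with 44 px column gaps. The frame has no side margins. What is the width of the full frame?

992 px

Subtracting 2 column gaps of 44 leaves 645 for 3 columns, so c = 215 px.
Total width: 4·215 + 3·44 = 992 px.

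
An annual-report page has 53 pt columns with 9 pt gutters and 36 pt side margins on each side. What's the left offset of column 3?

Before column 3: the margin + 2 columns + 2 gutters.
Offset = 36 + 2·(53 + 9) = 36 + 124 = 160 pt.

160 pt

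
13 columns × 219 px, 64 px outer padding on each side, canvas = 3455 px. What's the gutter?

40 px

Inside the margins: 3455 − 128 = 3327 px.
Columns use 2847 px, leaving 480 px across 12 gutters = 40 px each.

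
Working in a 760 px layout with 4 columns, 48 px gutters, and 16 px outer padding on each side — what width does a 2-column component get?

340 px

Inside the margins: 760 − 32 = 728 px.
4c + 3·48 = 728 → 4c = 584 → c = 146 px.
2 columns plus 1 gutter: 292 + 48 = 340 px.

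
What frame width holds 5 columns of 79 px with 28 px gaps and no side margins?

507 px

Frame = 5·79 + 4·28 = 395 + 112 = 507 px.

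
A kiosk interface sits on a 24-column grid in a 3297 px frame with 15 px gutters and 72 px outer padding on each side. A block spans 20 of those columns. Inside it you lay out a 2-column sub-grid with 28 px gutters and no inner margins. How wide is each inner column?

Outer content = 3297 − 2·72 = 3153 px.
24 columns + 23 gutters: 24c + 23·15 = 3153.
24c = 3153 − 345 = 2808, so c = 117 px.
20 columns plus 19 gutters: 2340 + 285 = 2625 px.
2d + 1·28 = 2625 → 2d = 2597 → d = 1298.5 px.

1298.5 px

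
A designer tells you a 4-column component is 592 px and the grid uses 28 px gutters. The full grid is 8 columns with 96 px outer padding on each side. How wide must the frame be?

4 columns + 3 gutters: 4c + 3·28 = 592.
4c = 592 − 84 = 508, so c = 127 px.
Frame = 2·96 + 8·127 + 7·28 = 192 + 1016 + 196 = 1404 px.

1404 px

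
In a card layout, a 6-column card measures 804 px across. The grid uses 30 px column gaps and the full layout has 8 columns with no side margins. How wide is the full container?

Subtracting 5 column gaps of 30 leaves 654 for 6 columns, so c = 109 px.
Summing: 872 + 210 = 1082 px.

1082 px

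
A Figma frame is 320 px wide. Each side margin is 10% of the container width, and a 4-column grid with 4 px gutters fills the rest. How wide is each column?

61 px

320 × (1 − 2·10%) = 320 × 80% = 256 px for the columns.
4c + 3·4 = 256 → 4c = 244 → c = 61 px.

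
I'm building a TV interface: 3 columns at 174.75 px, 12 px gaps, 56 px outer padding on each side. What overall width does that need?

Adding margins, columns and gutters: 112 + 524.25 + 24 = 660.25 px.

660.25 px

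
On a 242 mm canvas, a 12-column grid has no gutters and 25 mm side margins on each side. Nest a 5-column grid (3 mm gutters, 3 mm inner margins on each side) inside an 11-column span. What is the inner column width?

Outer content = 242 − 2·25 = 192 mm.
With no gutters, each column is 192/12 = 16 mm.
With no gutters, 11 columns span 11·16 = 176 mm.
Inner content = 176 − 2·3 = 170 mm.
Subtracting 4 gutters of 3 leaves 158 for 5 columns, so d = 31.6 mm.

31.6 mm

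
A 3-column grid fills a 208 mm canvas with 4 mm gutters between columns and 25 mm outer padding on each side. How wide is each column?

Inside the margins: 208 − 50 = 158 mm.
3 columns + 2 gutters: 3c + 2·4 = 158.
3c = 158 − 8 = 150, so c = 50 mm.

50 mm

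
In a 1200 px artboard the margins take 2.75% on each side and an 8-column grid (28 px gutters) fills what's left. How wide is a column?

1200 × (1 − 2·2.75%) = 1200 × 94.5% = 1134 px for the columns.
8c + 7·28 = 1134 → 8c = 938 → c = 117.25 px.

117.25 px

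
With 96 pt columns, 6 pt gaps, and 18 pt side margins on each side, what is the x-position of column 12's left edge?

Each column+gutter stride is 102 pt; 11 of them past the 18 pt margin is 18 + 1122 = 1140 pt.

1140 pt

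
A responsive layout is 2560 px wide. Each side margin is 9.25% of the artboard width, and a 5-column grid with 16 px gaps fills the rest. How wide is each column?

404.48 px

Each margin = 9.25% of 2560 = 236.8 px; content = 2560 − 2·236.8 = 2086.4 px.
Subtracting 4 gaps of 16 leaves 2022.4 for 5 columns, so c = 404.48 px.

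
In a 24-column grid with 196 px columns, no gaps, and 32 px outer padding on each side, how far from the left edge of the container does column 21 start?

Column 21 starts at margin + 20·(column + gutter) = 32 + 20·196 = 3952 px.

3952 px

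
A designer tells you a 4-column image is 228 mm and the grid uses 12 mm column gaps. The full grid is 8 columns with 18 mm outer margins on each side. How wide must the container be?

504 mm

4c + 3·12 = 228 → 4c = 192 → c = 48 mm.
Container = 2·18 + 8·48 + 7·12 = 36 + 384 + 84 = 504 mm.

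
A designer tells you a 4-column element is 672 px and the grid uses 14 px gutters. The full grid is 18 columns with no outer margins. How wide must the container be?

4c + 3·14 = 672 → 4c = 630 → c = 157.5 px.
Total width: 18·157.5 + 17·14 = 3073 px.

3073 px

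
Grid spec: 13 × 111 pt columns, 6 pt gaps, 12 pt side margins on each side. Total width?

Adding margins, columns and gutters: 24 + 1443 + 72 = 1539 pt.

1539 pt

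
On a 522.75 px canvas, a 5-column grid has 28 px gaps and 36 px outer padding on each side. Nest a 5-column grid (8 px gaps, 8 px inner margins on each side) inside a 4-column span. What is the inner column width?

Inside the margins: 522.75 − 72 = 450.75 px.
5 columns + 4 gaps: 5c + 4·28 = 450.75.
5c = 450.75 − 112 = 338.75, so c = 67.75 px.
Span of 4: 4·67.75 + 3·28 = 271 + 84 = 355 px.
Inner content = 355 − 2·8 = 339 px.
339 − 4·8 = 307; ÷5 gives d = 61.4 px.

61.4 px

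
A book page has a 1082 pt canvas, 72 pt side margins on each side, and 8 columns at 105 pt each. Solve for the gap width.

Take off 144 pt of margins, leaving 938 pt.
Columns use 840 pt, leaving 98 pt across 7 gaps = 14 pt each.

14 pt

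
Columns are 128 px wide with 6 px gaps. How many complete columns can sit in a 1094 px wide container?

k columns need k·128 + (k−1)·6 = k·134 − 6.
k·134 − 6 ≤ 1094 → k ≤ 1100 / 134 ≈ 8.21, so k = 8.

8 columns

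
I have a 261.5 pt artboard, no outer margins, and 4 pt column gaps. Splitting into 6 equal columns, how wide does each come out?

6 columns + 5 column gaps: 6c + 5·4 = 261.5.
6c = 261.5 − 20 = 241.5, so c = 40.25 pt.

40.25 pt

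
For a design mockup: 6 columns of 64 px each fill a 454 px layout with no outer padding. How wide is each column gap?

14 px

6·64 + 5g = 454 → 5g = 70 → g = 14 px.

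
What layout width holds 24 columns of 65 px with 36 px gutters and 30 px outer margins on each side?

2448 px

Total width: 2·30 + 24·65 + 23·36 = 2448 px.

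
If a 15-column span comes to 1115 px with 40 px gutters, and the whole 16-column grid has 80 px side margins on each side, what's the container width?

Subtracting 14 gutters of 40 leaves 555 for 15 columns, so c = 37 px.
Adding margins, columns and gutters: 160 + 592 + 600 = 1352 px.

1352 px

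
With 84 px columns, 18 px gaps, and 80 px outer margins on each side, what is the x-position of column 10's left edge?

998 px

Before column 10: the margin + 9 columns + 9 gaps.
Offset = 80 + 9·(84 + 18) = 80 + 918 = 998 px.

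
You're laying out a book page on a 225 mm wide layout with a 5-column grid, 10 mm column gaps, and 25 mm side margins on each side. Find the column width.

27 mm

Take off 50 mm of margins, leaving 175 mm.
175 − 4·10 = 135; ÷5 gives c = 27 mm.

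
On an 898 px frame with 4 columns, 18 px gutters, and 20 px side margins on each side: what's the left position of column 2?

Content = 898 − 2·20 = 858 px.
4c + 3·18 = 858 → 4c = 804 → c = 201 px.
Column 2 starts at margin + 1·(column + gutter) = 20 + 1·219 = 239 px.

239 px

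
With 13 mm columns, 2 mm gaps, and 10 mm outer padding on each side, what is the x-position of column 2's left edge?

Column 2 starts at margin + 1·(column + gutter) = 10 + 1·15 = 25 mm.

25 mm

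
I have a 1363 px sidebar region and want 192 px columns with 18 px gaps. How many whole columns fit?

k columns need k·192 + (k−1)·18 = k·210 − 18.
k·210 − 18 ≤ 1363 → k ≤ 1381 / 210 ≈ 6.58, so k = 6.

6 columns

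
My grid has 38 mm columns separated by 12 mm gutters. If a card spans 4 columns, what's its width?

4-column span = 4·38 + 3·12 = 188 mm.

188 mm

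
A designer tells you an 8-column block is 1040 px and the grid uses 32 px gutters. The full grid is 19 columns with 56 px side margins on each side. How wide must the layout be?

8c + 7·32 = 1040 → 8c = 816 → c = 102 px.
Adding margins, columns and gutters: 112 + 1938 + 576 = 2626 px.

2626 px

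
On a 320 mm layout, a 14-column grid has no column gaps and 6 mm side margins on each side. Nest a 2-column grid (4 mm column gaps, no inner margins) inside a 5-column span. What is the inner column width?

Take off 12 mm of margins, leaving 308 mm.
With no column gaps, each column is 308/14 = 22 mm.
With no column gaps, 5 columns span 5·22 = 110 mm.
2 columns + 1 column gap: 2d + 1·4 = 110.
2d = 110 − 4 = 106, so d = 53 mm.

53 mm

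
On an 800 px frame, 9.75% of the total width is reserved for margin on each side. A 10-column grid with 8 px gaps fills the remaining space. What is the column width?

Margins: 9.75% × 800 = 78 px each, so content = 800 − 156 = 644 px.
644 − 9·8 = 572; ÷10 gives c = 57.2 px.

57.2 px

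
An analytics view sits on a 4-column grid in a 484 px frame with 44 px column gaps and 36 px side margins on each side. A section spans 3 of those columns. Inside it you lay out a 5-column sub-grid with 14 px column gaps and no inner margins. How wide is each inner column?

48.4 px

Outer content = 484 − 2·36 = 412 px.
4 columns + 3 column gaps: 4c + 3·44 = 412.
4c = 412 − 132 = 280, so c = 70 px.
Span of 3: 3·70 + 2·44 = 210 + 88 = 298 px.
5d + 4·14 = 298 → 5d = 242 → d = 48.4 px.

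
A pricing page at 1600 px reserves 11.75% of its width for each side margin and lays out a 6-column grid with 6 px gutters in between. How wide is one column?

Each margin = 11.75% of 1600 = 188 px; content = 1600 − 2·188 = 1224 px.
6c + 5·6 = 1224 → 6c = 1194 → c = 199 px.

199 px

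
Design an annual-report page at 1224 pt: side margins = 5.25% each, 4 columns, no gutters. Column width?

273.87 pt

Margins: 5.25% × 1224 = 64.26 pt each, so content = 1224 − 128.52 = 1095.48 pt.
With no gutters, each column is 1095.48/4 = 273.87 pt.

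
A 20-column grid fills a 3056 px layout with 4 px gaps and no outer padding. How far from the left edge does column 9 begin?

Subtracting 19 gaps of 4 leaves 2980 for 20 columns, so c = 149 px.
Each column+gutter stride is 153 px; with no margin, 8 of them is 1224 px.

1224 px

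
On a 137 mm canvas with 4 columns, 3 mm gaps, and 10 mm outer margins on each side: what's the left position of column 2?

40 mm

Take off 20 mm of margins, leaving 117 mm.
4 columns + 3 gaps: 4c + 3·3 = 117.
4c = 117 − 9 = 108, so c = 27 mm.
Each column+gutter stride is 30 mm; 1 of them past the 10 mm margin is 10 + 30 = 40 mm.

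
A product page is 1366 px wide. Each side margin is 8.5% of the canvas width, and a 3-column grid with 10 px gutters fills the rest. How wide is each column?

1366 × (1 − 2·8.5%) = 1366 × 83% = 1133.78 px for the columns.
1133.78 − 2·10 = 1113.78; ÷3 gives c = 371.26 px.

371.26 px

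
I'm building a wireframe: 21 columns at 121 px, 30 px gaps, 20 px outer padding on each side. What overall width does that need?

3181 px

Adding margins, columns and gutters: 40 + 2541 + 600 = 3181 px.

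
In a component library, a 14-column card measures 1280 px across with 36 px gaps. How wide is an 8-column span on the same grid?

Subtracting 13 gaps of 36 leaves 812 for 14 columns, so c = 58 px.
Span of 8: 8·58 + 7·36 = 464 + 252 = 716 px.

716 px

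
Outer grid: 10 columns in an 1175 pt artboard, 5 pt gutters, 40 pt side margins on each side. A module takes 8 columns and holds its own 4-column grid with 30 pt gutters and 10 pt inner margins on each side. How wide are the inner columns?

191.25 pt

Inside the margins: 1175 − 80 = 1095 pt.
10 columns + 9 gutters: 10c + 9·5 = 1095.
10c = 1095 − 45 = 1050, so c = 105 pt.
Span of 8: 8·105 + 7·5 = 840 + 35 = 875 pt.
Inner content = 875 − 2·10 = 855 pt.
4d + 3·30 = 855 → 4d = 765 → d = 191.25 pt.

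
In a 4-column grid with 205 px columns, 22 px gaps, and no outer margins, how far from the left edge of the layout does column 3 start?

454 px

No margin, so column 3 starts at 2·(column + gutter) = 2·227 = 454 px.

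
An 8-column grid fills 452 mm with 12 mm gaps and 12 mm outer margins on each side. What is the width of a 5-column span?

Inside the margins: 452 − 24 = 428 mm.
428 − 7·12 = 344; ÷8 gives c = 43 mm.
5 columns plus 4 gaps: 215 + 48 = 263 mm.

263 mm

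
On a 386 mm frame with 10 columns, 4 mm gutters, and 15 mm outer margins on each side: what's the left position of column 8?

Inside the margins: 386 − 30 = 356 mm.
10c + 9·4 = 356 → 10c = 320 → c = 32 mm.
Column 8 starts at margin + 7·(column + gutter) = 15 + 7·36 = 267 mm.

267 mm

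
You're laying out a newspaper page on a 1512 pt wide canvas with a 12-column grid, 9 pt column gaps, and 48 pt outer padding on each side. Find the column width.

109.75 pt

Inside the margins: 1512 − 96 = 1416 pt.
12 columns + 11 column gaps: 12c + 11·9 = 1416.
12c = 1416 − 99 = 1317, so c = 109.75 pt.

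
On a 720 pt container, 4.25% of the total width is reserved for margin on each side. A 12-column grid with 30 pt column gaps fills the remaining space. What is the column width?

720 × (1 − 2·4.25%) = 720 × 91.5% = 658.8 pt for the columns.
658.8 − 11·30 = 328.8; ÷12 gives c = 27.4 pt.

27.4 pt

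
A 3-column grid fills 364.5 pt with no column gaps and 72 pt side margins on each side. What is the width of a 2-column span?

147 pt

Inside the margins: 364.5 − 144 = 220.5 pt.
With no column gaps, each column is 220.5/3 = 73.5 pt.
With no column gaps, 2 columns span 2·73.5 = 147 pt.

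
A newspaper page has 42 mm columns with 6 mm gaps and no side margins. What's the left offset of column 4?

Before column 4: 3 columns + 3 gaps.
Offset = 3·(42 + 6) = 3·48 = 144 mm.

144 mm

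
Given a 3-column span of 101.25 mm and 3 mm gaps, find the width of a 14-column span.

101.25 − 2·3 = 95.25; ÷3 gives c = 31.75 mm.
Span of 14: 14·31.75 + 13·3 = 444.5 + 39 = 483.5 mm.

483.5 mm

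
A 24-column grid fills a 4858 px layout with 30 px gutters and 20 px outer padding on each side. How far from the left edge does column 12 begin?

Content = 4858 − 2·20 = 4818 px.
4818 − 23·30 = 4128; ÷24 gives c = 172 px.
Column 12 starts at margin + 11·(column + gutter) = 20 + 11·202 = 2242 px.

2242 px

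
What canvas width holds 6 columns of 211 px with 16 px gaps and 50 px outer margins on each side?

1446 px

Adding margins, columns and gutters: 100 + 1266 + 80 = 1446 px.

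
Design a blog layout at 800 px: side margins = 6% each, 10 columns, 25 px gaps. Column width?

47.9 px

Margins: 6% × 800 = 48 px each, so content = 800 − 96 = 704 px.
10c + 9·25 = 704 → 10c = 479 → c = 47.9 px.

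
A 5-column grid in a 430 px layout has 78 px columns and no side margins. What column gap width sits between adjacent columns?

5 columns take 5·78 = 390 px; remaining 40 splits into 4 column gaps.
g = 40 / 4 = 10 px.

10 px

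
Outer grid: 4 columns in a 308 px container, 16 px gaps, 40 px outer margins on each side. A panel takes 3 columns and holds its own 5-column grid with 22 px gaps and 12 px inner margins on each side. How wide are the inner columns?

11 px

Take off 80 px of margins, leaving 228 px.
4c + 3·16 = 228 → 4c = 180 → c = 45 px.
3 columns plus 2 gaps: 135 + 32 = 167 px.
Inner content = 167 − 2·12 = 143 px.
143 − 4·22 = 55; ÷5 gives d = 11 px.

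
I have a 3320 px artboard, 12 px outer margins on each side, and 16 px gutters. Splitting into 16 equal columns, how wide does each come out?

Inside the margins: 3320 − 24 = 3296 px.
16 columns + 15 gutters: 16c + 15·16 = 3296.
16c = 3296 − 240 = 3056, so c = 191 px.

191 px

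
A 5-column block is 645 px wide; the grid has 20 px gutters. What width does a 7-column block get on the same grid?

5c + 4·20 = 645 → 5c = 565 → c = 113 px.
Span of 7: 7·113 + 6·20 = 791 + 120 = 911 px.

911 px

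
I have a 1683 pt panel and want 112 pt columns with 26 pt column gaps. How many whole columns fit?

12 columns: 12·112 + 11·26 = 1630 pt ≤ 1683.
13 columns: 1768 pt > 1683. So 12.

12 columns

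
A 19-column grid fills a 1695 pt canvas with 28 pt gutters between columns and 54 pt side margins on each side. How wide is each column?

57 pt

Take off 108 pt of margins, leaving 1587 pt.
19 columns + 18 gutters: 19c + 18·28 = 1587.
19c = 1587 − 504 = 1083, so c = 57 pt.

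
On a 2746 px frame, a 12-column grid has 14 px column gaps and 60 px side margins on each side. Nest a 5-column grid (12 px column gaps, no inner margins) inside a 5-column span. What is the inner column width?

Take off 120 px of margins, leaving 2626 px.
Subtracting 11 column gaps of 14 leaves 2472 for 12 columns, so c = 206 px.
Span of 5: 5·206 + 4·14 = 1030 + 56 = 1086 px.
1086 − 4·12 = 1038; ÷5 gives d = 207.6 px.

207.6 px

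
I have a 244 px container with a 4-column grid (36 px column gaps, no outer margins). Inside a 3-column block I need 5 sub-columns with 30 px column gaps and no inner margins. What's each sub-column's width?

4c + 3·36 = 244 → 4c = 136 → c = 34 px.
3-column span = 3·34 + 2·36 = 174 px.
Subtracting 4 column gaps of 30 leaves 54 for 5 columns, so d = 10.8 px.

10.8 px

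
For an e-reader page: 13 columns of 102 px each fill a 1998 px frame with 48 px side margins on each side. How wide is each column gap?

Take off 96 px of margins, leaving 1902 px.
13 columns take 13·102 = 1326 px; remaining 576 splits into 12 column gaps.
g = 576 / 12 = 48 px.

48 px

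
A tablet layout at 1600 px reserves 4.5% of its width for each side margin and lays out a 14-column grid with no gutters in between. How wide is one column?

104 px

Each margin = 4.5% of 1600 = 72 px; content = 1600 − 2·72 = 1456 px.
With no gutters, each column is 1456/14 = 104 px.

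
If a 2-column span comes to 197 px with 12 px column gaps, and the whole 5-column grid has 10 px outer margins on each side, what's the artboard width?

2c + 1·12 = 197 → 2c = 185 → c = 92.5 px.
Artboard = 2·10 + 5·92.5 + 4·12 = 20 + 462.5 + 48 = 530.5 px.

530.5 px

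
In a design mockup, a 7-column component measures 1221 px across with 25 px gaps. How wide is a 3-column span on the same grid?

Subtracting 6 gaps of 25 leaves 1071 for 7 columns, so c = 153 px.
Span of 3: 3·153 + 2·25 = 459 + 50 = 509 px.

509 px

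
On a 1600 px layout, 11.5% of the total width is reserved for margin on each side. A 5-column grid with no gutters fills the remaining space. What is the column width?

246.4 px

Margins: 11.5% × 1600 = 184 px each, so content = 1600 − 368 = 1232 px.
1232 / 5 = 246.4 px per column.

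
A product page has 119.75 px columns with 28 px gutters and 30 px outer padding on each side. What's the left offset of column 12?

Column 12 starts at margin + 11·(column + gutter) = 30 + 11·147.75 = 1655.25 px.

1655.25 px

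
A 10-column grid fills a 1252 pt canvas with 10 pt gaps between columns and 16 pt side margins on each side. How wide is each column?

Content width = 1252 − 2·16 = 1220 pt.
Subtracting 9 gaps of 10 leaves 1130 for 10 columns, so c = 113 pt.

113 pt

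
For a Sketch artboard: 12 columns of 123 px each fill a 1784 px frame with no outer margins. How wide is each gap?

12·123 + 11g = 1784 → 11g = 308 → g = 28 px.

28 px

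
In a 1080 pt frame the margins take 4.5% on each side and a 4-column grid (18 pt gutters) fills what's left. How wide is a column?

232.2 pt

Margins: 4.5% × 1080 = 48.6 pt each, so content = 1080 − 97.2 = 982.8 pt.
982.8 − 3·18 = 928.8; ÷4 gives c = 232.2 pt.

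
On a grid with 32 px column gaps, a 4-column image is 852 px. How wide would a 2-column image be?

4c + 3·32 = 852 → 4c = 756 → c = 189 px.
Span of 2: 2·189 + 1·32 = 378 + 32 = 410 px.

410 px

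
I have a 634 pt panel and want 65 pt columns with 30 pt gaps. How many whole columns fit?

6 columns

k columns need k·65 + (k−1)·30 = k·95 − 30.
k·95 − 30 ≤ 634 → k ≤ 664 / 95 ≈ 6.99, so k = 6.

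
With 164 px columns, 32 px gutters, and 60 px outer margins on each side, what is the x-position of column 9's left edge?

1628 px

Column 9 starts at margin + 8·(column + gutter) = 60 + 8·196 = 1628 px.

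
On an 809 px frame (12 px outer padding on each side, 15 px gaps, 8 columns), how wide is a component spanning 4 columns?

Take off 24 px of margins, leaving 785 px.
785 − 7·15 = 680; ÷8 gives c = 85 px.
4 columns plus 3 gaps: 340 + 45 = 385 px.

385 px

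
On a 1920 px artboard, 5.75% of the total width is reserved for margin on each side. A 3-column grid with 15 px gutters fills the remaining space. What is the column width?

556.4 px

Each margin = 5.75% of 1920 = 110.4 px; content = 1920 − 2·110.4 = 1699.2 px.
1699.2 − 2·15 = 1669.2; ÷3 gives c = 556.4 px.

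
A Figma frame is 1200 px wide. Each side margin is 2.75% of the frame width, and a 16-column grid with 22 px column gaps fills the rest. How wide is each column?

1200 × (1 − 2·2.75%) = 1200 × 94.5% = 1134 px for the columns.
16 columns + 15 column gaps: 16c + 15·22 = 1134.
16c = 1134 − 330 = 804, so c = 50.25 px.

50.25 px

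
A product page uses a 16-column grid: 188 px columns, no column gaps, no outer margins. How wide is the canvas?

Total width: 16·188 = 3008 px.

3008 px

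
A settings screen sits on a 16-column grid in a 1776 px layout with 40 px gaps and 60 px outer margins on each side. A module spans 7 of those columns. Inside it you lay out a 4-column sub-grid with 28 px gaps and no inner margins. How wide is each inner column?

154.5 px

Take off 120 px of margins, leaving 1656 px.
1656 − 15·40 = 1056; ÷16 gives c = 66 px.
7-column span = 7·66 + 6·40 = 702 px.
702 − 3·28 = 618; ÷4 gives d = 154.5 px.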